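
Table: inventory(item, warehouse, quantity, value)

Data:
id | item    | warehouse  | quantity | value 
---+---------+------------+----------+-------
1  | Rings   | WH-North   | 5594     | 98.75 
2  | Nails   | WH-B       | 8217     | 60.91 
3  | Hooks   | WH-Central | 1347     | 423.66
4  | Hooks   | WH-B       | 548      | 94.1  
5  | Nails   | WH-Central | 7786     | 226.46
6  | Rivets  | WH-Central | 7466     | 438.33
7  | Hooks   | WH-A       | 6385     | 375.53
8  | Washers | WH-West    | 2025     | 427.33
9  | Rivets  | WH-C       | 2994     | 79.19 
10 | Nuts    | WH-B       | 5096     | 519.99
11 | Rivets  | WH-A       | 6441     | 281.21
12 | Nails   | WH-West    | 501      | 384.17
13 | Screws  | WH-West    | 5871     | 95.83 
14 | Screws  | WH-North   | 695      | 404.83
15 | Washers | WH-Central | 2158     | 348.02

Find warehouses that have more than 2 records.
SELECT warehouse, COUNT(*) as cnt
FROM inventory
GROUP BY warehouse
HAVING COUNT(*) > 2

Result:
  WH-B: 3
  WH-Central: 4
  WH-West: 3

Note: HAVING filters groups after aggregation, WHERE filters rows before.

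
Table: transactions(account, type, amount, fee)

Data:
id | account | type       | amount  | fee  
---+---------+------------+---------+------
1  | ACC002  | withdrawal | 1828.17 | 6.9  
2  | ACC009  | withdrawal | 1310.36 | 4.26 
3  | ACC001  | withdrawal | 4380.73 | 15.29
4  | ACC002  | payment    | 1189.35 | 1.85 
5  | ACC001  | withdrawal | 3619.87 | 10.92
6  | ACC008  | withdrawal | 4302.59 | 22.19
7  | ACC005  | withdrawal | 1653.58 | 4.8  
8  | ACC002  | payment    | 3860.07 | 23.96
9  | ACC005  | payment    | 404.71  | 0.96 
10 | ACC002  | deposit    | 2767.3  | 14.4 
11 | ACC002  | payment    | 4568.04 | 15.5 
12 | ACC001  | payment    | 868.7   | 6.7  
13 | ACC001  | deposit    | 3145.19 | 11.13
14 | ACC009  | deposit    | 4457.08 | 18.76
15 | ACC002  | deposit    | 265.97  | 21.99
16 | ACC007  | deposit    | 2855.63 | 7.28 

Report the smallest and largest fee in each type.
SELECT type, MIN(fee), MAX(fee)
FROM transactions
GROUP BY type

Result:
  deposit: min=7.28, max=21.99
  payment: min=0.96, max=23.96
  withdrawal: min=4.26, max=22.19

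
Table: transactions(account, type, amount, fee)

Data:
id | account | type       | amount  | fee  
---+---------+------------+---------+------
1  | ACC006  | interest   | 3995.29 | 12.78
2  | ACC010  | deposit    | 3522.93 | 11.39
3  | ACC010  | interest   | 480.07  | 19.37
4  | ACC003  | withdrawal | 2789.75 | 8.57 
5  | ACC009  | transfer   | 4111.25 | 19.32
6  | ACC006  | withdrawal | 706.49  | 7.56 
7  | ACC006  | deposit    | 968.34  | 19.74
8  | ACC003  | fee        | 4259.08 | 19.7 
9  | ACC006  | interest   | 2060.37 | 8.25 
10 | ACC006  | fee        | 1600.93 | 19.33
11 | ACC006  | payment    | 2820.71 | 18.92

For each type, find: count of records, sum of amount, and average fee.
SELECT type,
       COUNT(*) as cnt,
       SUM(amount) as total_amount,
       AVG(fee) as avg_fee
FROM transactions
GROUP BY type

Result:
  deposit: 2 records, 4491.27 total amount, 15.57 avg fee
  fee: 2 records, 5860.01 total amount, 19.52 avg fee
  interest: 3 records, 6535.73 total amount, 13.47 avg fee
  payment: 1 records, 2820.71 total amount, 18.92 avg fee
  transfer: 1 records, 4111.25 total amount, 19.32 avg fee
  withdrawal: 2 records, 3496.24 total amount, 8.07 avg fee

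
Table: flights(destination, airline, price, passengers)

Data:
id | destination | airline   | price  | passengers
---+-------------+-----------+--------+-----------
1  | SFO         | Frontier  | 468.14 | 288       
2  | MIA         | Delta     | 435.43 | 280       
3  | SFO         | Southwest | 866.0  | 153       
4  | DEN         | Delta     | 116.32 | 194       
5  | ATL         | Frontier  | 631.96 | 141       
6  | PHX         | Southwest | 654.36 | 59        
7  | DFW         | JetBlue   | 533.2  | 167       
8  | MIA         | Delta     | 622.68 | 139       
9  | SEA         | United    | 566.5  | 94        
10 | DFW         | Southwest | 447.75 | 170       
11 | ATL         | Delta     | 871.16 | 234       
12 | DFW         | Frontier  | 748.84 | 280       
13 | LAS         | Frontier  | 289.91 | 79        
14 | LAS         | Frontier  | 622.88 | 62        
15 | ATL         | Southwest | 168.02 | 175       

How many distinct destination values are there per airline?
SELECT airline, COUNT(DISTINCT destination)
FROM flights
GROUP BY airline

Result:
  Delta: 3 distinct
  Frontier: 4 distinct
  JetBlue: 1 distinct
  Southwest: 4 distinct
  United: 1 distinct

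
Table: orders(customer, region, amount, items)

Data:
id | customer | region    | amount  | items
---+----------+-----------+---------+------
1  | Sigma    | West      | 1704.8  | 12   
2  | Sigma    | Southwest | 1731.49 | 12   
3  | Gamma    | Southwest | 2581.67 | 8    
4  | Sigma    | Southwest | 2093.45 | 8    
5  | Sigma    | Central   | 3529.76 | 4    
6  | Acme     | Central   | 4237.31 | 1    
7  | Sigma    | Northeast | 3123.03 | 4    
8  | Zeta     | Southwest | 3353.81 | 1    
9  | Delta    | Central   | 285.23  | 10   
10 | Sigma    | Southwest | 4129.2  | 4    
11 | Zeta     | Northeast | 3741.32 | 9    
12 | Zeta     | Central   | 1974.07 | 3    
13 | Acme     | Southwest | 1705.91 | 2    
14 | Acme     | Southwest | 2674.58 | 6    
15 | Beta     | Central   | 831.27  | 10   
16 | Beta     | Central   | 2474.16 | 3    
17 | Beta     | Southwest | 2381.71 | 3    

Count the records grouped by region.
SELECT region, COUNT(*) as count
FROM orders
GROUP BY region

Result:
  Central: 6
  Northeast: 2
  Southwest: 8
  West: 1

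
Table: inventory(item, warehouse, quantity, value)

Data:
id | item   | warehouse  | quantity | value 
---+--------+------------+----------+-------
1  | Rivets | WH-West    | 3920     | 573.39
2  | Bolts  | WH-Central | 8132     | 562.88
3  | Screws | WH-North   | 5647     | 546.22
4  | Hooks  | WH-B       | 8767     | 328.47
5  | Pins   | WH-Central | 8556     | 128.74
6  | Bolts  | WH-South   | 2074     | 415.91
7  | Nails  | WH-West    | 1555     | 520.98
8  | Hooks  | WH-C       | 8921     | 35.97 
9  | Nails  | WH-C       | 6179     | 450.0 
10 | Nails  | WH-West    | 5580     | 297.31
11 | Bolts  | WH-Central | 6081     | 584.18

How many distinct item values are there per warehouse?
SELECT warehouse, COUNT(DISTINCT item)
FROM inventory
GROUP BY warehouse

Result:
  WH-B: 1 distinct
  WH-C: 2 distinct
  WH-Central: 2 distinct
  WH-North: 1 distinct
  WH-South: 1 distinct
  WH-West: 2 distinct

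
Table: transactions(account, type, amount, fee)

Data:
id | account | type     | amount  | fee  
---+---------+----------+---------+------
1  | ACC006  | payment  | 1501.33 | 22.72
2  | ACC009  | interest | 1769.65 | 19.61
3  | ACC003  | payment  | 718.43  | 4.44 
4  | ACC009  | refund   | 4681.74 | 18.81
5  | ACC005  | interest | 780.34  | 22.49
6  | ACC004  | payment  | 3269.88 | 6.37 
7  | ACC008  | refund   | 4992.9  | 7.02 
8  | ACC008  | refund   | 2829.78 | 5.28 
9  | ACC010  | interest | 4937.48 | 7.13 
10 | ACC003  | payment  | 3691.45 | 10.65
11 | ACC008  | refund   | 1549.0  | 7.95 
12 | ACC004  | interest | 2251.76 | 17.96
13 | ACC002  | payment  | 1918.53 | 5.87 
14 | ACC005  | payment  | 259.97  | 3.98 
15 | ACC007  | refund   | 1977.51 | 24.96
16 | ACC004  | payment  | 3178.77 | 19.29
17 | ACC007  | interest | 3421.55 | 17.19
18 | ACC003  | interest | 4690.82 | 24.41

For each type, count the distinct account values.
SELECT type, COUNT(DISTINCT account)
FROM transactions
GROUP BY type

Result:
  interest: 6 distinct
  payment: 5 distinct
  refund: 3 distinct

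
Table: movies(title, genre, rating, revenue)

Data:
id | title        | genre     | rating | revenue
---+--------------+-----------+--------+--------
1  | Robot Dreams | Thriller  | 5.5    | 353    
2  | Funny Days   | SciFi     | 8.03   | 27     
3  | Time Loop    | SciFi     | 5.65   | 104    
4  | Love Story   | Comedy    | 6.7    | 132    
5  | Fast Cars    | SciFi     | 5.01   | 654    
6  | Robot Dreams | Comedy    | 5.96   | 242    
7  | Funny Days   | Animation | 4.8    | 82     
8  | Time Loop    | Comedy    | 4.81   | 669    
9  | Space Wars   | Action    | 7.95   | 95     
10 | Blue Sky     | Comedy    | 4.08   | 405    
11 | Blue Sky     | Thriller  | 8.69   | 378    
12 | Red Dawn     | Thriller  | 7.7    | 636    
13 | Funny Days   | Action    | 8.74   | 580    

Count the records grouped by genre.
SELECT genre, COUNT(*) as count
FROM movies
GROUP BY genre

Result:
  Action: 2
  Animation: 1
  Comedy: 4
  SciFi: 3
  Thriller: 3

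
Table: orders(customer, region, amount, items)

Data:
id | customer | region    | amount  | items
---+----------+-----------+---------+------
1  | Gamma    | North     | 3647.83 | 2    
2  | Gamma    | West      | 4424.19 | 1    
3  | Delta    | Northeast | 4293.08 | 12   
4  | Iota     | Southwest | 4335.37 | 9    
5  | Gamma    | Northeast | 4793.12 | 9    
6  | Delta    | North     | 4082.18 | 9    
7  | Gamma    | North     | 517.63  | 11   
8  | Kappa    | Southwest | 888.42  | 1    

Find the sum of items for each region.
SELECT region, SUM(items) as result
FROM orders
GROUP BY region

Result:
  North: 22
  Northeast: 21
  Southwest: 10
  West: 1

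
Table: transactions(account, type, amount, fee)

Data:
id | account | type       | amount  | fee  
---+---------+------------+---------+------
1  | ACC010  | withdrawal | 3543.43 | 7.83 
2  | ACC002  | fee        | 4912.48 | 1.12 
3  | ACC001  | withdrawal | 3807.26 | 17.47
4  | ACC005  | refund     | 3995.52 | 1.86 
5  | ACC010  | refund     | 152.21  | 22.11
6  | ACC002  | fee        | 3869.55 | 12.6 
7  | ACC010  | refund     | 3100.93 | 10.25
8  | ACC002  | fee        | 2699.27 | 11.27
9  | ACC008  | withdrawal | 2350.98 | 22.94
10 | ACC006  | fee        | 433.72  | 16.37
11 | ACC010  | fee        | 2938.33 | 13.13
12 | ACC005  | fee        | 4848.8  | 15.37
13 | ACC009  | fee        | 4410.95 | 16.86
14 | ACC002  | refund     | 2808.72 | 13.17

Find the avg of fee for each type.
SELECT type, AVG(fee) as result
FROM transactions
GROUP BY type

Result:
  fee: 12.39
  refund: 11.85
  withdrawal: 16.08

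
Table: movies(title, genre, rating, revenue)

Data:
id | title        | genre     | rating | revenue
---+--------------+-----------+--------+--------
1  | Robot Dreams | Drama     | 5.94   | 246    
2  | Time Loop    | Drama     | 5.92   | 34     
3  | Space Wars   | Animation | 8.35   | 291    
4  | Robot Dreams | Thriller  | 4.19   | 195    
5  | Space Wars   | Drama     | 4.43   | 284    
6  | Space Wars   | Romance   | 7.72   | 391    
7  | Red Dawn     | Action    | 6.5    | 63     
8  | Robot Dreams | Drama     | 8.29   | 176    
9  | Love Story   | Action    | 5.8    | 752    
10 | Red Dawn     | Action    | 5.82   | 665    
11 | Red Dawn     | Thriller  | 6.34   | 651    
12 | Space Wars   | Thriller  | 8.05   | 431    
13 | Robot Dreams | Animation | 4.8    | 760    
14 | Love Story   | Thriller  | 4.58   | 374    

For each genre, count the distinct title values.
SELECT genre, COUNT(DISTINCT title)
FROM movies
GROUP BY genre

Result:
  Action: 2 distinct
  Animation: 2 distinct
  Drama: 3 distinct
  Romance: 1 distinct
  Thriller: 4 distinct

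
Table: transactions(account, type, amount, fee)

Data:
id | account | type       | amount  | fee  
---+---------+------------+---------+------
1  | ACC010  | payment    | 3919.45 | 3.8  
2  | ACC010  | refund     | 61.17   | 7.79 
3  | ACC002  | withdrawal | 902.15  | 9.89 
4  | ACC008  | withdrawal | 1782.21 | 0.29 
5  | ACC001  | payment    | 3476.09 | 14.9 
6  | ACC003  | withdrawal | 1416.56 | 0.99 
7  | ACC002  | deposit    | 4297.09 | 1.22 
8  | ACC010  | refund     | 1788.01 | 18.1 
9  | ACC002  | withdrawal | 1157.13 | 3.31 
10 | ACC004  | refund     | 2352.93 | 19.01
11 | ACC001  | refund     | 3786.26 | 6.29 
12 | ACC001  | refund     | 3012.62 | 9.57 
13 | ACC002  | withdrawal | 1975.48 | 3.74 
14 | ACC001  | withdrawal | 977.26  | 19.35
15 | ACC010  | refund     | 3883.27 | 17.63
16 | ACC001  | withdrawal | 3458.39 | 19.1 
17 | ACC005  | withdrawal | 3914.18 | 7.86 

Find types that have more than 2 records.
SELECT type, COUNT(*) as cnt
FROM transactions
GROUP BY type
HAVING COUNT(*) > 2

Result:
  refund: 6
  withdrawal: 8

Note: HAVING filters groups after aggregation, WHERE filters rows before.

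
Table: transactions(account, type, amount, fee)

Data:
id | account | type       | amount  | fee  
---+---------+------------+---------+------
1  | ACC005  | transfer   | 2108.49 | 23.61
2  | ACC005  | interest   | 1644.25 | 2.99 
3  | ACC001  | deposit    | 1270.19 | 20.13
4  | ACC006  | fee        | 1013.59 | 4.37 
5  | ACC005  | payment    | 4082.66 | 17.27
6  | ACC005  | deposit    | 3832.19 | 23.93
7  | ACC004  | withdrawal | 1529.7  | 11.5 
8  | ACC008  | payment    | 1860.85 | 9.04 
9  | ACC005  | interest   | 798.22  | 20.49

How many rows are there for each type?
SELECT type, COUNT(*) as count
FROM transactions
GROUP BY type

Result:
  deposit: 2
  fee: 1
  interest: 2
  payment: 2
  transfer: 1
  withdrawal: 1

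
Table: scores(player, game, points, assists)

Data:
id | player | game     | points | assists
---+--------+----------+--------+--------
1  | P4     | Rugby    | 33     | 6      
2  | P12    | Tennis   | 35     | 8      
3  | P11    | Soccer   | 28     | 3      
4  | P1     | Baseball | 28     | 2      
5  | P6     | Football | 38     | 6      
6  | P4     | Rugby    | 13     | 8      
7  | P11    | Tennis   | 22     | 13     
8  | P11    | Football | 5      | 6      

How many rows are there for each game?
SELECT game, COUNT(*) as count
FROM scores
GROUP BY game

Result:
  Baseball: 1
  Football: 2
  Rugby: 2
  Soccer: 1
  Tennis: 2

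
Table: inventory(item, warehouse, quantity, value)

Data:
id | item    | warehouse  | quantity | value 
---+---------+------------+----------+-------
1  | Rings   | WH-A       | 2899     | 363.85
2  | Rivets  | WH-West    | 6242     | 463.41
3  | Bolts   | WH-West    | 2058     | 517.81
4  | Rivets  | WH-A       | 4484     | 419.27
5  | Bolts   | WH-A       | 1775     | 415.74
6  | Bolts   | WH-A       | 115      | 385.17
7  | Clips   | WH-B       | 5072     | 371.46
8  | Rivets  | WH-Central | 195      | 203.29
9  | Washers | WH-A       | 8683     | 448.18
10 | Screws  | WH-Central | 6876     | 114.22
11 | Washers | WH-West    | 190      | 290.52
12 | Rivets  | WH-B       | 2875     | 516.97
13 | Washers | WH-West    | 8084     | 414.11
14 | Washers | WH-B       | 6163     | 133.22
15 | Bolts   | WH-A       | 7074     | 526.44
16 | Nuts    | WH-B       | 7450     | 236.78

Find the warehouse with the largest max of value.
SELECT warehouse, MAX(value) as val
FROM inventory
GROUP BY warehouse
ORDER BY val DESC
LIMIT 1

Result: WH-A with max(value) = 526.44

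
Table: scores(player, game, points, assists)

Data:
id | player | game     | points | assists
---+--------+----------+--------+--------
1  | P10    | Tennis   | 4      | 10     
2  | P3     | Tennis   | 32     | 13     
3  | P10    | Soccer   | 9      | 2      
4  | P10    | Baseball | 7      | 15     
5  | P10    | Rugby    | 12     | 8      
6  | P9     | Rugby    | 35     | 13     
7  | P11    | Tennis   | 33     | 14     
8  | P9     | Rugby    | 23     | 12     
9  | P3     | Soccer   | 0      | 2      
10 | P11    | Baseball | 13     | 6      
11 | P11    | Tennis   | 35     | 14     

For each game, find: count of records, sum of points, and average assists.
SELECT game,
       COUNT(*) as cnt,
       SUM(points) as total_points,
       AVG(assists) as avg_assists
FROM scores
GROUP BY game

Result:
  Baseball: 2 records, 20 total points, 10.50 avg assists
  Rugby: 3 records, 70 total points, 11.00 avg assists
  Soccer: 2 records, 9 total points, 2.00 avg assists
  Tennis: 4 records, 104 total points, 12.75 avg assists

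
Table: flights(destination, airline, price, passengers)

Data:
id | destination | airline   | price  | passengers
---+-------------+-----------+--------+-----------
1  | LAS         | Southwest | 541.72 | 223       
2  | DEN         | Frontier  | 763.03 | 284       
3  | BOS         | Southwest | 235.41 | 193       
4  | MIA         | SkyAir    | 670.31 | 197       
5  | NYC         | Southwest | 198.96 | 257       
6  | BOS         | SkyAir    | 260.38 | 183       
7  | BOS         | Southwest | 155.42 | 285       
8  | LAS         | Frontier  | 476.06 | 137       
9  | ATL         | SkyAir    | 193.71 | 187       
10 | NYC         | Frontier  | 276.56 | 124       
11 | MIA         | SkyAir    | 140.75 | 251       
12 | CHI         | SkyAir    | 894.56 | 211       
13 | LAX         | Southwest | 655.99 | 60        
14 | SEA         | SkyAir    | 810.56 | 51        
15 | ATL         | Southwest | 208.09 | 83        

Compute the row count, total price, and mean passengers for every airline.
SELECT airline,
       COUNT(*) as cnt,
       SUM(price) as total_price,
       AVG(passengers) as avg_passengers
FROM flights
GROUP BY airline

Result:
  Frontier: 3 records, 1515.65 total price, 181.67 avg passengers
  SkyAir: 6 records, 2970.27 total price, 180.00 avg passengers
  Southwest: 6 records, 1995.59 total price, 183.50 avg passengers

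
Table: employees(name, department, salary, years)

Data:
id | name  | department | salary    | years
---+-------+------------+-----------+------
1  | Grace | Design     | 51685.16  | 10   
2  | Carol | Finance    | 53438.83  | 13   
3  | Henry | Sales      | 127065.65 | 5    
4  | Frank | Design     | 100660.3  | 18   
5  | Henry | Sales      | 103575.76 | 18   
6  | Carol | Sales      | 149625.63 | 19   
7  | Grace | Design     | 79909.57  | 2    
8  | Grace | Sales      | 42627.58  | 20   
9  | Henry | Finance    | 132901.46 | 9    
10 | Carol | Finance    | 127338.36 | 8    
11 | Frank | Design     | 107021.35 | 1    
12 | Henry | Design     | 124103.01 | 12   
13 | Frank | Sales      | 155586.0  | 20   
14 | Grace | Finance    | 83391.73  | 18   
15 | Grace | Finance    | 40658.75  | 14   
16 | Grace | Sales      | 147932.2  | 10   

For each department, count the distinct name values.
SELECT department, COUNT(DISTINCT name)
FROM employees
GROUP BY department

Result:
  Design: 3 distinct
  Finance: 3 distinct
  Sales: 4 distinct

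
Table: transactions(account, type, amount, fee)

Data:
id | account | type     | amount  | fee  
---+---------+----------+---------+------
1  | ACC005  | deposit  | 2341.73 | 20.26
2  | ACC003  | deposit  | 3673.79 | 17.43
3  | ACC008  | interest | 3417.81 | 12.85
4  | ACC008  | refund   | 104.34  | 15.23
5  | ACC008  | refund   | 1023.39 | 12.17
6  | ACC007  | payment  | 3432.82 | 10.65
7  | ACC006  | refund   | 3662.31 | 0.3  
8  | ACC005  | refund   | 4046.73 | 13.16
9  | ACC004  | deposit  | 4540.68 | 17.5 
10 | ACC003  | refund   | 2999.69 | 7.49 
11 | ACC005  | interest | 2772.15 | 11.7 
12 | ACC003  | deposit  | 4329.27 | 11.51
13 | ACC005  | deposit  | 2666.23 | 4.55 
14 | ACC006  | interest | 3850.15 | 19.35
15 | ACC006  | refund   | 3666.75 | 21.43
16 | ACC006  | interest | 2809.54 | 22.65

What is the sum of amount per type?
SELECT type, SUM(amount) as result
FROM transactions
GROUP BY type

Result:
  deposit: 17551.70
  interest: 12849.65
  payment: 3432.82
  refund: 15503.21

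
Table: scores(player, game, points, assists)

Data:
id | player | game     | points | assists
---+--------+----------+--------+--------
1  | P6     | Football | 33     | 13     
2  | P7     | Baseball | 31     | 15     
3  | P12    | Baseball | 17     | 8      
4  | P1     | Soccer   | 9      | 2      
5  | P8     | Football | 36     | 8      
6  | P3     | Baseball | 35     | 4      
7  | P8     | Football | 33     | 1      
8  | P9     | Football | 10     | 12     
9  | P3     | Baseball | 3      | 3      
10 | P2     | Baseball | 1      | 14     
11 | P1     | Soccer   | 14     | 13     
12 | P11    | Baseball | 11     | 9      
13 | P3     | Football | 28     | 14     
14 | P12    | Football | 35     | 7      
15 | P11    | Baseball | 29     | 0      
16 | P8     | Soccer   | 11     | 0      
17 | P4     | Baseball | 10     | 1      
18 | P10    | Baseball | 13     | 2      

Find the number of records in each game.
SELECT game, COUNT(*) as count
FROM scores
GROUP BY game

Result:
  Baseball: 9
  Football: 6
  Soccer: 3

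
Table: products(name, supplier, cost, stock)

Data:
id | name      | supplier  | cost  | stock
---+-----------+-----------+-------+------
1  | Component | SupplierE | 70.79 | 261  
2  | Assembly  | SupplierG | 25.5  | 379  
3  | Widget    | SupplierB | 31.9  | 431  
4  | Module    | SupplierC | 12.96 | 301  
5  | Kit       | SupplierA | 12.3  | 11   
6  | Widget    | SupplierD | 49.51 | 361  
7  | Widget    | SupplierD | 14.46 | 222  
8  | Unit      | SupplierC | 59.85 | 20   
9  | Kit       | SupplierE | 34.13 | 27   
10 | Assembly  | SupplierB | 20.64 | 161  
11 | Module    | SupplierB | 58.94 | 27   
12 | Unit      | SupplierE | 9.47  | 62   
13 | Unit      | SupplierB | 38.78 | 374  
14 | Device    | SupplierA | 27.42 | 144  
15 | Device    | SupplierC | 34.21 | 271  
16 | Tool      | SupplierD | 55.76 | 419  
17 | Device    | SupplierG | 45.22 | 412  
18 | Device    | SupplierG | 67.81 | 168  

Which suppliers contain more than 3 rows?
SELECT supplier, COUNT(*) as cnt
FROM products
GROUP BY supplier
HAVING COUNT(*) > 3

Result:
  SupplierB: 4

Note: HAVING filters groups after aggregation, WHERE filters rows before.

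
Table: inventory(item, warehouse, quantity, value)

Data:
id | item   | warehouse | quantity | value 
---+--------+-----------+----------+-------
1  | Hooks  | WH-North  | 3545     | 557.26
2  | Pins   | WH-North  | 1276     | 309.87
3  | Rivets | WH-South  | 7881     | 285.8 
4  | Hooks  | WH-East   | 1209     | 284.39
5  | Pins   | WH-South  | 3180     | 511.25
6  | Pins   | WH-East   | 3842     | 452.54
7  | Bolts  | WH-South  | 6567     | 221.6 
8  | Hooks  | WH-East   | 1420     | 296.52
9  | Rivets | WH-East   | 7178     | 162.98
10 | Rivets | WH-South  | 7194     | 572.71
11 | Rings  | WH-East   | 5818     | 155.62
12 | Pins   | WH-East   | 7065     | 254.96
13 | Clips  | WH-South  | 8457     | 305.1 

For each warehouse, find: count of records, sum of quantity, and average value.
SELECT warehouse,
       COUNT(*) as cnt,
       SUM(quantity) as total_quantity,
       AVG(value) as avg_value
FROM inventory
GROUP BY warehouse

Result:
  WH-East: 6 records, 26532 total quantity, 267.84 avg value
  WH-North: 2 records, 4821 total quantity, 433.57 avg value
  WH-South: 5 records, 33279 total quantity, 379.29 avg value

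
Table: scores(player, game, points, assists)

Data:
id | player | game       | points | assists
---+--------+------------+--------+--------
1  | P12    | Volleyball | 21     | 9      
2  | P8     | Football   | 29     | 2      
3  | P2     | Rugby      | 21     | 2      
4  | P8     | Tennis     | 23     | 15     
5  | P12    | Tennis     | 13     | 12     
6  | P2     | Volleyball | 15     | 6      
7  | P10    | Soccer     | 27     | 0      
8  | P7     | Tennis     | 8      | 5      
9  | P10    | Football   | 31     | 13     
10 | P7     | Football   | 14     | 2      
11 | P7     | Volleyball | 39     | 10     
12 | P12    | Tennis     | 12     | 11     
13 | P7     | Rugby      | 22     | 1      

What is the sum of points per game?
SELECT game, SUM(points) as result
FROM scores
GROUP BY game

Result:
  Football: 74
  Rugby: 43
  Soccer: 27
  Tennis: 56
  Volleyball: 75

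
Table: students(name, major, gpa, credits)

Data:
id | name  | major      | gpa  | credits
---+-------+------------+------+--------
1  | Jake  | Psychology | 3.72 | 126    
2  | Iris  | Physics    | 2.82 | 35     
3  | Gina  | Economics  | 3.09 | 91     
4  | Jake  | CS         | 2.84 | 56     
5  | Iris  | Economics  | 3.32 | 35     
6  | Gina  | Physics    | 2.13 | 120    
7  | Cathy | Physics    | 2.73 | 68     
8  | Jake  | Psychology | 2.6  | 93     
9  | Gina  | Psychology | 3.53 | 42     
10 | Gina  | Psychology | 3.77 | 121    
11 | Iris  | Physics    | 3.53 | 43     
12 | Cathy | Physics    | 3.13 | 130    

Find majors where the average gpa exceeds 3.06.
SELECT major, AVG(gpa)
FROM students
GROUP BY major
HAVING AVG(gpa) > 3.06

Result:
  Economics: avg=3.21
  Psychology: avg=3.41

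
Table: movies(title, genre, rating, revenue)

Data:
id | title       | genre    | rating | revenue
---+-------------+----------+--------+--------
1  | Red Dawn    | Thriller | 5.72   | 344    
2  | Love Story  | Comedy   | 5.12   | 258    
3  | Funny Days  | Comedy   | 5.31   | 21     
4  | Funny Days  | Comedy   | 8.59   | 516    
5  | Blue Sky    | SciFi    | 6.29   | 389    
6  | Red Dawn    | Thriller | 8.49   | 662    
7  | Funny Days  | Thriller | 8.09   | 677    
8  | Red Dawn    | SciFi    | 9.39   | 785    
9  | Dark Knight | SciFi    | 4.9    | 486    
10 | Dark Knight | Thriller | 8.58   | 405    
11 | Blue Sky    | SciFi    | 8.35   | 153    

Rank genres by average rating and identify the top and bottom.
SELECT genre, AVG(rating)
FROM movies
GROUP BY genre
ORDER BY AVG(rating)

All groups:
  Comedy: 6.34
  SciFi: 7.23
  Thriller: 7.72

Highest: Thriller (7.72)
Lowest: Comedy (6.34)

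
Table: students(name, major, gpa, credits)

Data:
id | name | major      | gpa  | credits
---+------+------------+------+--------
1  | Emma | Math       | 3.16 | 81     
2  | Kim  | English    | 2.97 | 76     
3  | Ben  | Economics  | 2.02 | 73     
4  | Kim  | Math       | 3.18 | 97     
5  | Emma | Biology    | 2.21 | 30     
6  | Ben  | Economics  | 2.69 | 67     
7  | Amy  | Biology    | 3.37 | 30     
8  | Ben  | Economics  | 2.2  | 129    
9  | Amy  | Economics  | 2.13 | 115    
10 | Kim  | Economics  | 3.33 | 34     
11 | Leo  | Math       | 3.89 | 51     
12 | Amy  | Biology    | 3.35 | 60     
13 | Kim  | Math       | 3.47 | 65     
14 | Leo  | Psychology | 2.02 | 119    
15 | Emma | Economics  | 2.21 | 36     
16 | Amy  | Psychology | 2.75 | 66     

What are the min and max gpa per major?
SELECT major, MIN(gpa), MAX(gpa)
FROM students
GROUP BY major

Result:
  Biology: min=2.21, max=3.37
  Economics: min=2.02, max=3.33
  English: min=2.97, max=2.97
  Math: min=3.16, max=3.89
  Psychology: min=2.02, max=2.75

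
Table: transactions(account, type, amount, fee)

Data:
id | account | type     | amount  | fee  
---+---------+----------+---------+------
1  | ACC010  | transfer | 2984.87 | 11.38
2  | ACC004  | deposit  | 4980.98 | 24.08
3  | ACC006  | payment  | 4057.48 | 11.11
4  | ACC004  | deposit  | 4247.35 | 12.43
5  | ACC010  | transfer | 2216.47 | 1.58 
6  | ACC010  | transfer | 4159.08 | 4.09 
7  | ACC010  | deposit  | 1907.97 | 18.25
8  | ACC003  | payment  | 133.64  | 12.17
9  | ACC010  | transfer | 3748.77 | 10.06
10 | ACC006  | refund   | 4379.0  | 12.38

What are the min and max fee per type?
SELECT type, MIN(fee), MAX(fee)
FROM transactions
GROUP BY type

Result:
  deposit: min=12.43, max=24.08
  payment: min=11.11, max=12.17
  refund: min=12.38, max=12.38
  transfer: min=1.58, max=11.38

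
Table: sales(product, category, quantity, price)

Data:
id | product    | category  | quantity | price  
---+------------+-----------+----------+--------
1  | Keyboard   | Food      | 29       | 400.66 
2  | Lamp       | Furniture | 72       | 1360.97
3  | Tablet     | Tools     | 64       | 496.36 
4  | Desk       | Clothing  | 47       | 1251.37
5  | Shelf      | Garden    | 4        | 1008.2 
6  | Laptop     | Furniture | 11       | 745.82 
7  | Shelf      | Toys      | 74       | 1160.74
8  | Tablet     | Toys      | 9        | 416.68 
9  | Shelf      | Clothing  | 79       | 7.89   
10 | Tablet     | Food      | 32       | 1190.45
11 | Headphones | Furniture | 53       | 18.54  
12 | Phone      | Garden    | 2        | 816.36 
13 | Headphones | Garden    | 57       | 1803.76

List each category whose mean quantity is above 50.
SELECT category, AVG(quantity)
FROM sales
GROUP BY category
HAVING AVG(quantity) > 50

Result:
  Clothing: avg=63.00
  Tools: avg=64.00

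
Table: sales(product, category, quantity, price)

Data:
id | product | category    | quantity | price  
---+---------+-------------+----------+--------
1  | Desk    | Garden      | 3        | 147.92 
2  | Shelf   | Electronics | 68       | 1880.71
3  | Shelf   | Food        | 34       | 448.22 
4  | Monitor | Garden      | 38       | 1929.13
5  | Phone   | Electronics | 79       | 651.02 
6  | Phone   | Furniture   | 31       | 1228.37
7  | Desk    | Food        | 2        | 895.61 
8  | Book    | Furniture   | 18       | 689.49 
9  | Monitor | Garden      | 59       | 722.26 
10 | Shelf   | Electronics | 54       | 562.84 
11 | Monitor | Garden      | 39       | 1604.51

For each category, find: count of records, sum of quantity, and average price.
SELECT category,
       COUNT(*) as cnt,
       SUM(quantity) as total_quantity,
       AVG(price) as avg_price
FROM sales
GROUP BY category

Result:
  Electronics: 3 records, 201 total quantity, 1031.52 avg price
  Food: 2 records, 36 total quantity, 671.92 avg price
  Furniture: 2 records, 49 total quantity, 958.93 avg price
  Garden: 4 records, 139 total quantity, 1100.96 avg price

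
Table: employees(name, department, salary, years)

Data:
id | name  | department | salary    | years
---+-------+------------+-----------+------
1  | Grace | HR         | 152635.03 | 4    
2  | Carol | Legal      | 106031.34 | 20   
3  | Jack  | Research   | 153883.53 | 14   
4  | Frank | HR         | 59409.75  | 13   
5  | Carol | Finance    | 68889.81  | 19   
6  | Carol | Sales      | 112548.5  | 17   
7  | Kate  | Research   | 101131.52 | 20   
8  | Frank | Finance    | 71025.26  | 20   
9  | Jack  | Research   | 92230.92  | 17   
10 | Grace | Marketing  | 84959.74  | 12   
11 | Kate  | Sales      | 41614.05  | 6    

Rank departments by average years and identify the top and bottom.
SELECT department, AVG(years)
FROM employees
GROUP BY department
ORDER BY AVG(years)

All groups:
  HR: 8.50
  Sales: 11.50
  Marketing: 12.00
  Research: 17.00
  Finance: 19.50
  Legal: 20.00

Highest: Legal (20.00)
Lowest: HR (8.50)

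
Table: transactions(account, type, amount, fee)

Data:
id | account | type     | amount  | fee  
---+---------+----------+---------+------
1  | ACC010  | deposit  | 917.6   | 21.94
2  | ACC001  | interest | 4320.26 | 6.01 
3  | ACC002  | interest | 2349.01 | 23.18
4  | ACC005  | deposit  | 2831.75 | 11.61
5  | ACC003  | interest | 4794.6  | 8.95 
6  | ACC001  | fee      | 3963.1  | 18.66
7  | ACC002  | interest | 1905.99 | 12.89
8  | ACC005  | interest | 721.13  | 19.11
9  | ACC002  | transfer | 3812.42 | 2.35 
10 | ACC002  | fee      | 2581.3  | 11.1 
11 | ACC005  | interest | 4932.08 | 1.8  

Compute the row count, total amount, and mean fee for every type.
SELECT type,
       COUNT(*) as cnt,
       SUM(amount) as total_amount,
       AVG(fee) as avg_fee
FROM transactions
GROUP BY type

Result:
  deposit: 2 records, 3749.35 total amount, 16.78 avg fee
  fee: 2 records, 6544.40 total amount, 14.88 avg fee
  interest: 6 records, 19023.07 total amount, 11.99 avg fee
  transfer: 1 records, 3812.42 total amount, 2.35 avg fee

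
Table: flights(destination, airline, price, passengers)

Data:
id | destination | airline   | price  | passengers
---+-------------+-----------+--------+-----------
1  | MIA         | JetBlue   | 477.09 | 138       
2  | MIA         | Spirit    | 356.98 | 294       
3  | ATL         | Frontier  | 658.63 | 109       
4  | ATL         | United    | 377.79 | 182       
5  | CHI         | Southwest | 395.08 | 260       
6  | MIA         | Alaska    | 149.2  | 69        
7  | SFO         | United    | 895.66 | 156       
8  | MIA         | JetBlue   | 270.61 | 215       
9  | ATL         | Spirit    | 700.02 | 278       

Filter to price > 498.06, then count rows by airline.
SELECT airline, COUNT(*)
FROM flights
WHERE price > 498.06
GROUP BY airline

Note: WHERE filters rows before grouping.

Result:
  Frontier: 1
  Spirit: 1
  United: 1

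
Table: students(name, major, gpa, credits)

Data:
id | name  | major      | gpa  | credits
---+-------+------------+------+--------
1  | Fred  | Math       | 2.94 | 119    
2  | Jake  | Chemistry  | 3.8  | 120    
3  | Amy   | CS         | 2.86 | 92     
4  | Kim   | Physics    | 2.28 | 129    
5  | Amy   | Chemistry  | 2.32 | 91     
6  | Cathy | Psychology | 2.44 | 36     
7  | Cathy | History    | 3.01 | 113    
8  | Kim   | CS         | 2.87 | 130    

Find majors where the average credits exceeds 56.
SELECT major, AVG(credits)
FROM students
GROUP BY major
HAVING AVG(credits) > 56

Result:
  CS: avg=111.00
  Chemistry: avg=105.50
  History: avg=113.00
  Math: avg=119.00
  Physics: avg=129.00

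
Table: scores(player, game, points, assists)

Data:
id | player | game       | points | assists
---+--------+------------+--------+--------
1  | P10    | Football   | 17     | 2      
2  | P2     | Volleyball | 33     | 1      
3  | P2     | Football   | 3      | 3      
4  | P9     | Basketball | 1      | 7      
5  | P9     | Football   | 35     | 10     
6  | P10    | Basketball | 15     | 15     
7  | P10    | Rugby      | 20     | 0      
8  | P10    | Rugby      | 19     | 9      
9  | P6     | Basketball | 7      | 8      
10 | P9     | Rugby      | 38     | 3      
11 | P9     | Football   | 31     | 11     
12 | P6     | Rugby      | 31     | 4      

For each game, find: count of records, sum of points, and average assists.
SELECT game,
       COUNT(*) as cnt,
       SUM(points) as total_points,
       AVG(assists) as avg_assists
FROM scores
GROUP BY game

Result:
  Basketball: 3 records, 23 total points, 10.00 avg assists
  Football: 4 records, 86 total points, 6.50 avg assists
  Rugby: 4 records, 108 total points, 4.00 avg assists
  Volleyball: 1 records, 33 total points, 1.00 avg assists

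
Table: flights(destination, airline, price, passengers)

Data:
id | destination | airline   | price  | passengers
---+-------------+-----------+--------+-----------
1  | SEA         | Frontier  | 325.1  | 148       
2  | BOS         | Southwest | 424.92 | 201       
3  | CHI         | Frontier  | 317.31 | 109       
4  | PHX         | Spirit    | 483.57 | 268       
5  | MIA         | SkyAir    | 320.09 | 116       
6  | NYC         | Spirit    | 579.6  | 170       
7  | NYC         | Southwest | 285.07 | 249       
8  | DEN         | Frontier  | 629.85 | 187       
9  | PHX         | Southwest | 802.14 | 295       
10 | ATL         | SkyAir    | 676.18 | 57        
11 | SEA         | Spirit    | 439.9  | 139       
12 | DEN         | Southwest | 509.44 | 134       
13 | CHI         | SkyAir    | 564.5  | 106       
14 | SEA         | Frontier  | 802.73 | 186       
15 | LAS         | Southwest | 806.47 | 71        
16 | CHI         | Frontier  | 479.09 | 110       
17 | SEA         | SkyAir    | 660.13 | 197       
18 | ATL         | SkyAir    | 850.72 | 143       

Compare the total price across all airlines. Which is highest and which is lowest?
SELECT airline, SUM(price)
FROM flights
GROUP BY airline
ORDER BY SUM(price)

All groups:
  Spirit: 1503.07
  Frontier: 2554.08
  Southwest: 2828.04
  SkyAir: 3071.62

Highest: SkyAir (3071.62)
Lowest: Spirit (1503.07)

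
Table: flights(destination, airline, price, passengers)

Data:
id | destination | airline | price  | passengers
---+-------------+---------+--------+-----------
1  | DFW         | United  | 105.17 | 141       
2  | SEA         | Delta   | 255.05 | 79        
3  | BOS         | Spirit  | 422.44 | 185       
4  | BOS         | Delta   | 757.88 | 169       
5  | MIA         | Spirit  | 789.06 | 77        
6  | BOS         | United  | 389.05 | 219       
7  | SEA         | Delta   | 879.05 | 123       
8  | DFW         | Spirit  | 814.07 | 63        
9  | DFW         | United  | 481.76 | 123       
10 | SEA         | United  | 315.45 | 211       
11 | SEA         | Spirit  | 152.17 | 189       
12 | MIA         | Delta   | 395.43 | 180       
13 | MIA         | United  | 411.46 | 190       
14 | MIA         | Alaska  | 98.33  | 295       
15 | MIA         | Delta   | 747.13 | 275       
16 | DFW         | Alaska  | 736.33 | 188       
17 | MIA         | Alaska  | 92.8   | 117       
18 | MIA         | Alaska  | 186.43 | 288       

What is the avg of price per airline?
SELECT airline, AVG(price) as result
FROM flights
GROUP BY airline

Result:
  Alaska: 278.47
  Delta: 606.91
  Spirit: 544.44
  United: 340.58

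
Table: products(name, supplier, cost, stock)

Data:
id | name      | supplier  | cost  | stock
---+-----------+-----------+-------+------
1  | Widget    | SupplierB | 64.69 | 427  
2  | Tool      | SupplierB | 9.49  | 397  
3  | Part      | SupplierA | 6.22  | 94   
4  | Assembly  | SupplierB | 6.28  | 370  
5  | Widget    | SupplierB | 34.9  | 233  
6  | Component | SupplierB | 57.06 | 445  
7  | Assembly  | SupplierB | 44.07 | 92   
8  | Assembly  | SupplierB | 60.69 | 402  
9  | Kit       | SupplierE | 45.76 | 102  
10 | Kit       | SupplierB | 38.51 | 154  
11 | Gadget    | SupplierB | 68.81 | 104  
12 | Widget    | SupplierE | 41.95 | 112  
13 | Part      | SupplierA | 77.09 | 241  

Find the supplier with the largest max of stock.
SELECT supplier, MAX(stock) as val
FROM products
GROUP BY supplier
ORDER BY val DESC
LIMIT 1

Result: SupplierB with max(stock) = 445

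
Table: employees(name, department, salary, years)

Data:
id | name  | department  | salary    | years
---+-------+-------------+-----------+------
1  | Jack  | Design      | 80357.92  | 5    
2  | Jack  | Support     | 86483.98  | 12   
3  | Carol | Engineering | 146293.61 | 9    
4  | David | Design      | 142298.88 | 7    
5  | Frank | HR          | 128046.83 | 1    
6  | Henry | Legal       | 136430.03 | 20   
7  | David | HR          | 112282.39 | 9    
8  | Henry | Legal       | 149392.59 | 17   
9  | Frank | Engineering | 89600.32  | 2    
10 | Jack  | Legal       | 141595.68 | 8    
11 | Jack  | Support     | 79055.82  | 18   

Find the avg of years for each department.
SELECT department, AVG(years) as result
FROM employees
GROUP BY department

Result:
  Design: 6.00
  Engineering: 5.50
  HR: 5.00
  Legal: 15.00
  Support: 15.00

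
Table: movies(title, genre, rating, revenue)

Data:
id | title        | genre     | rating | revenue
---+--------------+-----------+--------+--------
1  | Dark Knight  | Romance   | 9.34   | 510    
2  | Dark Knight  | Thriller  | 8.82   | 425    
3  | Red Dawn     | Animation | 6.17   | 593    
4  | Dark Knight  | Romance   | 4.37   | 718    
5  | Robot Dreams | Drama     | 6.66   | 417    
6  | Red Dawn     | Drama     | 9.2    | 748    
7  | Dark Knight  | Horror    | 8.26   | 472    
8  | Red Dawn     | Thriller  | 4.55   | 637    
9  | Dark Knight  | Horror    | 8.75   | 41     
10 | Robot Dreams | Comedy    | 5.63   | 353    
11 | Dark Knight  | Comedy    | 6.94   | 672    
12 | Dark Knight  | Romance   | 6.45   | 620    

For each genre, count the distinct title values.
SELECT genre, COUNT(DISTINCT title)
FROM movies
GROUP BY genre

Result:
  Animation: 1 distinct
  Comedy: 2 distinct
  Drama: 2 distinct
  Horror: 1 distinct
  Romance: 1 distinct
  Thriller: 2 distinct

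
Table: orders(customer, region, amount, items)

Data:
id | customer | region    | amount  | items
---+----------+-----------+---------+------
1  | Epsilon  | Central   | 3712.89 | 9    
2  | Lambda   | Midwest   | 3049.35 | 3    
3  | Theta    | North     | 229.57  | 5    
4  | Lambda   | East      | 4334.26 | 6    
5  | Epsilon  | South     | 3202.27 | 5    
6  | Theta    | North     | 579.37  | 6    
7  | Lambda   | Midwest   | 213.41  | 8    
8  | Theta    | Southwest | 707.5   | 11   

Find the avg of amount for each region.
SELECT region, AVG(amount) as result
FROM orders
GROUP BY region

Result:
  Central: 3712.89
  East: 4334.26
  Midwest: 1631.38
  North: 404.47
  South: 3202.27
  Southwest: 707.50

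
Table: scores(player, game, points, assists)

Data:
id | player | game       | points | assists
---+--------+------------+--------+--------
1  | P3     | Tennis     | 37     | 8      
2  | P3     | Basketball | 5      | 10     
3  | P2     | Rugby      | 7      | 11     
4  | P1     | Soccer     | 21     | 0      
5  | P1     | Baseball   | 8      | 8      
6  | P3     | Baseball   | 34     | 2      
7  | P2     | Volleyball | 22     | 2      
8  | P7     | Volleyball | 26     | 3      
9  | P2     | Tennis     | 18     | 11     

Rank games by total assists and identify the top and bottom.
SELECT game, SUM(assists)
FROM scores
GROUP BY game
ORDER BY SUM(assists)

All groups:
  Soccer: 0
  Volleyball: 5
  Baseball: 10
  Basketball: 10
  Rugby: 11
  Tennis: 19

Highest: Tennis (19)
Lowest: Soccer (0)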